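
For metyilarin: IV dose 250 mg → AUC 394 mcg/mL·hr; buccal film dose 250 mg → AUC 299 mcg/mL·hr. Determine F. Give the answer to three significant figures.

F = (AUC_ev / D_ev) / (AUC_iv / D_iv)
  = (299/250) / (394/250)
  = 1.196 / 1.576 = 0.7589

F = 0.759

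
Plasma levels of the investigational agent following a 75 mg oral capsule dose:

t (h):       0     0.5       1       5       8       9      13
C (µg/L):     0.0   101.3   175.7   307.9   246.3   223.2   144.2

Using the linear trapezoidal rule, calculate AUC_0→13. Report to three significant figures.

AUC = 2860 µg/L·h

Trapezoidal AUC_0→13:
  [0→0.5]: (0.0+101.3)/2 × 0.5 = 25.325
  [0.5→1]: (101.3+175.7)/2 × 0.5 = 69.25
  [1→5]: (175.7+307.9)/2 × 4 = 967.2
  [5→8]: (307.9+246.3)/2 × 3 = 831.3
  [8→9]: (246.3+223.2)/2 × 1 = 234.75
  [9→13]: (223.2+144.2)/2 × 4 = 734.8
  Sum = 2862.625 µg/L·h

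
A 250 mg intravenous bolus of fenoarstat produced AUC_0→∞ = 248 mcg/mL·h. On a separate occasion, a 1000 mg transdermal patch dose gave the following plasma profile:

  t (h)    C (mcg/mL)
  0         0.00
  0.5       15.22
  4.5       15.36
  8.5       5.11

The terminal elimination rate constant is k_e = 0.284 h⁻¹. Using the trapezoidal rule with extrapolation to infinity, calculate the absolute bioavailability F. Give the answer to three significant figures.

Trapezoidal AUC_0→8.5 (transdermal patch):
  [0→0.5]: (0.00+15.22)/2 × 0.5 = 3.805
  [0.5→4.5]: (15.22+15.36)/2 × 4 = 61.16
  [4.5→8.5]: (15.36+5.11)/2 × 4 = 40.94
  Sum = 105.905 mcg/mL·h
Tail: C_last/k_e = 5.11/0.284 = 17.993
AUC_0→∞ (transdermal patch) = 105.905 + 17.993 = 123.898 mcg/mL·h
F = (AUC_ev/D_ev)/(AUC_iv/D_iv) = (123.898/1000)/(248/250) = 0.123898/0.992 = 0.1249

F = 0.125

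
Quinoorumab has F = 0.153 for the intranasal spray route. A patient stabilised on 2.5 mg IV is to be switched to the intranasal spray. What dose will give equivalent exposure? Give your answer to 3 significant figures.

For equal systemic exposure: F × D_ev = D_iv
D_ev = D_iv / F = 2.5 / 0.153 = 16.3399 mg

D_intranasal = 16.3 mg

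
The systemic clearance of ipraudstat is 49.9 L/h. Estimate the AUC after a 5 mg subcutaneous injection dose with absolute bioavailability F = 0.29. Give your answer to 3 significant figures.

AUC = 0.0291 mg/L·h

AUC_0→∞ = F × Dose / CL
        = 0.29 × 5 / 49.9 = 0.0290581 mg/L·h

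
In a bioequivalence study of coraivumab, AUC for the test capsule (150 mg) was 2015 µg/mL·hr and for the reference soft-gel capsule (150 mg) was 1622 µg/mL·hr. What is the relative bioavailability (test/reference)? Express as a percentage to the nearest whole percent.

F_rel = (AUC_test/D_test) / (AUC_ref/D_ref)
      = (2015/150) / (1622/150)
      = 13.4333 / 10.8133 = 1.2423 = 124.23%

F_rel = 124%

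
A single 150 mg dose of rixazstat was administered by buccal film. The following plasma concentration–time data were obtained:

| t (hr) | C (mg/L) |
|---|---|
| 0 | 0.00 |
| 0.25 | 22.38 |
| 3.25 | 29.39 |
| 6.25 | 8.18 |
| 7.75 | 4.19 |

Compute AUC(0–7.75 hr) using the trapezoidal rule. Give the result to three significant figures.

Trapezoidal AUC_0→7.75:
  [0→0.25]: (0.00+22.38)/2 × 0.25 = 2.7975
  [0.25→3.25]: (22.38+29.39)/2 × 3 = 77.655
  [3.25→6.25]: (29.39+8.18)/2 × 3 = 56.355
  [6.25→7.75]: (8.18+4.19)/2 × 1.5 = 9.2775
  Sum = 146.085 mg/L·hr

AUC = 146 mg/L·hr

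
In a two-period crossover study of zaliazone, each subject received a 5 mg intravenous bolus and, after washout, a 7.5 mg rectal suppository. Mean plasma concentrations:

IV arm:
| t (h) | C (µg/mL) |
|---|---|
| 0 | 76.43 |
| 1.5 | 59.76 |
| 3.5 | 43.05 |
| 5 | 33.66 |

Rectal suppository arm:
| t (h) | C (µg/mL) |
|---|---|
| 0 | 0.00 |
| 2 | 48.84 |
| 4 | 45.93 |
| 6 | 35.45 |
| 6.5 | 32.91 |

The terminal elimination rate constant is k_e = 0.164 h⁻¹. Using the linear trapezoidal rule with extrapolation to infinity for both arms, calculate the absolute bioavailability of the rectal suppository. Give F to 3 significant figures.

F = 0.631

Trapezoidal AUC_0→5 (IV):
  [0→1.5]: (76.43+59.76)/2 × 1.5 = 102.1425
  [1.5→3.5]: (59.76+43.05)/2 × 2 = 102.81
  [3.5→5]: (43.05+33.66)/2 × 1.5 = 57.5325
  Sum = 262.485 µg/mL·h
IV tail: 33.66/0.164 = 205.244; AUC_iv,0→∞ = 262.485 + 205.244 = 467.729 µg/mL·h
Trapezoidal AUC_0→6.5 (rectal suppository):
  [0→2]: (0.00+48.84)/2 × 2 = 48.84
  [2→4]: (48.84+45.93)/2 × 2 = 94.77
  [4→6]: (45.93+35.45)/2 × 2 = 81.38
  [6→6.5]: (35.45+32.91)/2 × 0.5 = 17.09
  Sum = 242.08 µg/mL·h
rectal suppository tail: 32.91/0.164 = 200.671; AUC_ev,0→∞ = 242.08 + 200.671 = 442.751 µg/mL·h
F = (AUC_ev/D_ev)/(AUC_iv/D_iv) = (442.751/7.5)/(467.729/5) = 59.0335/93.5458 = 0.6311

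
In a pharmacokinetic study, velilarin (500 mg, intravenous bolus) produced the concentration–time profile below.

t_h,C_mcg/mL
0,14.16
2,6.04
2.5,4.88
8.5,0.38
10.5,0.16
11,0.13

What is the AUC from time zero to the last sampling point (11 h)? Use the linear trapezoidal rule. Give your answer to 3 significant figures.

Trapezoidal AUC_0→11:
  [0→2]: (14.16+6.04)/2 × 2 = 20.2
  [2→2.5]: (6.04+4.88)/2 × 0.5 = 2.73
  [2.5→8.5]: (4.88+0.38)/2 × 6 = 15.78
  [8.5→10.5]: (0.38+0.16)/2 × 2 = 0.54
  [10.5→11]: (0.16+0.13)/2 × 0.5 = 0.0725
  Sum = 39.3225 mcg/mL·h

AUC = 39.3 mcg/mL·h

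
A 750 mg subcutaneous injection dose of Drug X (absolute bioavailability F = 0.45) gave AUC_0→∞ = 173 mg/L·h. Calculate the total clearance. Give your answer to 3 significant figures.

CL = 1.95 L/h

CL = F × Dose / AUC_0→∞
   = 0.45 × 750 / 173 = 1.95087 L/h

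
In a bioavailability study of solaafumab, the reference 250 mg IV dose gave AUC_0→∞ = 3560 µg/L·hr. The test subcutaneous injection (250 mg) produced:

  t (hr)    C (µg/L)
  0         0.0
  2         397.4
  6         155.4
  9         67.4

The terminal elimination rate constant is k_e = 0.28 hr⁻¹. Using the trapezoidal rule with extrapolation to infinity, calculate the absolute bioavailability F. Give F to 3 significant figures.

Trapezoidal AUC_0→9 (subcutaneous injection):
  [0→2]: (0.0+397.4)/2 × 2 = 397.4
  [2→6]: (397.4+155.4)/2 × 4 = 1105.6
  [6→9]: (155.4+67.4)/2 × 3 = 334.2
  Sum = 1837.2 µg/L·hr
Tail: C_last/k_e = 67.4/0.28 = 240.714
AUC_0→∞ (subcutaneous injection) = 1837.2 + 240.714 = 2077.914 µg/L·hr
F = (AUC_ev/D_ev)/(AUC_iv/D_iv) = (2077.914/250)/(3560/250) = 8.311656/14.24 = 0.5837

F = 0.584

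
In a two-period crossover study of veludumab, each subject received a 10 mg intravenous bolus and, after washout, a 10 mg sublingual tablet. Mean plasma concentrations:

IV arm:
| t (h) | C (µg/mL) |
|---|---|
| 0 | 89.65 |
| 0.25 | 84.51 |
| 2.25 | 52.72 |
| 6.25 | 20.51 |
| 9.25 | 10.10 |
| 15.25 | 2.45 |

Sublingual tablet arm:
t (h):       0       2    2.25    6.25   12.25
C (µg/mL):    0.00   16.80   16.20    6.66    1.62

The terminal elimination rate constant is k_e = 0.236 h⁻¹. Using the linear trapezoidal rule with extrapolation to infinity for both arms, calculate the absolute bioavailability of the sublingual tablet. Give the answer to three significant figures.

F = 0.246

Trapezoidal AUC_0→15.25 (IV):
  [0→0.25]: (89.65+84.51)/2 × 0.25 = 21.77
  [0.25→2.25]: (84.51+52.72)/2 × 2 = 137.23
  [2.25→6.25]: (52.72+20.51)/2 × 4 = 146.46
  [6.25→9.25]: (20.51+10.10)/2 × 3 = 45.915
  [9.25→15.25]: (10.10+2.45)/2 × 6 = 37.65
  Sum = 389.025 µg/mL·h
IV tail: 2.45/0.236 = 10.381; AUC_iv,0→∞ = 389.025 + 10.381 = 399.406 µg/mL·h
Trapezoidal AUC_0→12.25 (sublingual tablet):
  [0→2]: (0.00+16.80)/2 × 2 = 16.8
  [2→2.25]: (16.80+16.20)/2 × 0.25 = 4.125
  [2.25→6.25]: (16.20+6.66)/2 × 4 = 45.72
  [6.25→12.25]: (6.66+1.62)/2 × 6 = 24.84
  Sum = 91.485 µg/mL·h
sublingual tablet tail: 1.62/0.236 = 6.864; AUC_ev,0→∞ = 91.485 + 6.864 = 98.349 µg/mL·h
F = (AUC_ev/D_ev)/(AUC_iv/D_iv) = (98.349/10)/(399.406/10) = 9.8349/39.9406 = 0.2462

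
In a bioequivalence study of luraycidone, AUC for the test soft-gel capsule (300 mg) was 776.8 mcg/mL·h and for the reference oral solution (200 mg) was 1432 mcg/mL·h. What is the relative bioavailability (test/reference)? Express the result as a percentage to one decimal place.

F_rel = 36.2%

F_rel = (AUC_test/D_test) / (AUC_ref/D_ref)
      = (776.8/300) / (1432/200)
      = 2.58933 / 7.16 = 0.3616 = 36.16%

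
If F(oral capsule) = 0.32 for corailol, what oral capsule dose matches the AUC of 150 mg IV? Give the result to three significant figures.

D_oral = 469 mg

For equal systemic exposure: F × D_ev = D_iv
D_ev = D_iv / F = 150 / 0.32 = 468.75 mg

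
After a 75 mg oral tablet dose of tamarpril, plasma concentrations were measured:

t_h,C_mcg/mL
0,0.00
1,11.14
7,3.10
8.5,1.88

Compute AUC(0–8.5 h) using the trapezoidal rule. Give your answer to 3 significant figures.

AUC = 52.0 mcg/mL·h

Trapezoidal AUC_0→8.5:
  [0→1]: (0.00+11.14)/2 × 1 = 5.57
  [1→7]: (11.14+3.10)/2 × 6 = 42.72
  [7→8.5]: (3.10+1.88)/2 × 1.5 = 3.735
  Sum = 52.025 mcg/mL·h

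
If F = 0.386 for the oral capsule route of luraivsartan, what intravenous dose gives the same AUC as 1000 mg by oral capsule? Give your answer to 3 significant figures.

Systemic exposure from an extravascular dose = F × D_ev, so the equivalent IV dose is F × D_ev.
D_iv = F × D_ev = 0.386 × 1000 = 386 mg

D_iv = 386 mg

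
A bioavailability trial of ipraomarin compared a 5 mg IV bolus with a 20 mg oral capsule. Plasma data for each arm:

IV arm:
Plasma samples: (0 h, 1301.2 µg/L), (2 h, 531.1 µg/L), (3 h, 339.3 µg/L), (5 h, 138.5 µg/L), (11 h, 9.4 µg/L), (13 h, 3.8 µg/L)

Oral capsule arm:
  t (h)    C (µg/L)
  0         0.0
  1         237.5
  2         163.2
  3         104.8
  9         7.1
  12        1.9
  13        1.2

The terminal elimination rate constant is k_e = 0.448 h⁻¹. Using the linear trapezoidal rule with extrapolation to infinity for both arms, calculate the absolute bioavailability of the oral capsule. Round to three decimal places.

Trapezoidal AUC_0→13 (IV):
  [0→2]: (1301.2+531.1)/2 × 2 = 1832.3
  [2→3]: (531.1+339.3)/2 × 1 = 435.2
  [3→5]: (339.3+138.5)/2 × 2 = 477.8
  [5→11]: (138.5+9.4)/2 × 6 = 443.7
  [11→13]: (9.4+3.8)/2 × 2 = 13.2
  Sum = 3202.2 µg/L·h
IV tail: 3.8/0.448 = 8.482; AUC_iv,0→∞ = 3202.2 + 8.482 = 3210.682 µg/L·h
Trapezoidal AUC_0→13 (oral capsule):
  [0→1]: (0.0+237.5)/2 × 1 = 118.75
  [1→2]: (237.5+163.2)/2 × 1 = 200.35
  [2→3]: (163.2+104.8)/2 × 1 = 134.0
  [3→9]: (104.8+7.1)/2 × 6 = 335.7
  [9→12]: (7.1+1.9)/2 × 3 = 13.5
  [12→13]: (1.9+1.2)/2 × 1 = 1.55
  Sum = 803.85 µg/L·h
oral capsule tail: 1.2/0.448 = 2.679; AUC_ev,0→∞ = 803.85 + 2.679 = 806.529 µg/L·h
F = (AUC_ev/D_ev)/(AUC_iv/D_iv) = (806.529/20)/(3210.682/5) = 40.32645/642.1364 = 0.0628

F = 0.063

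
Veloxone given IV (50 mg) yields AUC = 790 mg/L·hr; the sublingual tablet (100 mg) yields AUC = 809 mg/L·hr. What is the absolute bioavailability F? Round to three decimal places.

F = (AUC_ev / D_ev) / (AUC_iv / D_iv)
  = (809/100) / (790/50)
  = 8.09 / 15.8 = 0.5120

F = 0.512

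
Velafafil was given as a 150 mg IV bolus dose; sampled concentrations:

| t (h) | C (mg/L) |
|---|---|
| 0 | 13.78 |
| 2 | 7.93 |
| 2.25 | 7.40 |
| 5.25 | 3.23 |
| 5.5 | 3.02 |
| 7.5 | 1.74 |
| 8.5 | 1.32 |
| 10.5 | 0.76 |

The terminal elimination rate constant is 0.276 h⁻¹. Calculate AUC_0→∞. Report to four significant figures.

Trapezoidal AUC_0→10.5:
  [0→2]: (13.78+7.93)/2 × 2 = 21.71
  [2→2.25]: (7.93+7.40)/2 × 0.25 = 1.91625
  [2.25→5.25]: (7.40+3.23)/2 × 3 = 15.945
  [5.25→5.5]: (3.23+3.02)/2 × 0.25 = 0.78125
  [5.5→7.5]: (3.02+1.74)/2 × 2 = 4.76
  [7.5→8.5]: (1.74+1.32)/2 × 1 = 1.53
  [8.5→10.5]: (1.32+0.76)/2 × 2 = 2.08
  Sum = 48.7225 mg/L·h
Extrapolated tail: C_last / k_e = 0.76 / 0.276 = 2.754
AUC_0→∞ = 48.7225 + 2.754 = 51.4765 mg/L·h

AUC = 51.48 mg/L·h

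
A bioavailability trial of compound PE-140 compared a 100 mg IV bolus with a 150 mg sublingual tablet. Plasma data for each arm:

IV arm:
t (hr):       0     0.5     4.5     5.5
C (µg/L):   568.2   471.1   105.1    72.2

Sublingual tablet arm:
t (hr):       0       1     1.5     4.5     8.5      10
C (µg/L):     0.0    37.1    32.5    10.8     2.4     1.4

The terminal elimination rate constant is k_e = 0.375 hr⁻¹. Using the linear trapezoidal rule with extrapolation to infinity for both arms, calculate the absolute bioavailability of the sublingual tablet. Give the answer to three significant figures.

F = 0.0527

Trapezoidal AUC_0→5.5 (IV):
  [0→0.5]: (568.2+471.1)/2 × 0.5 = 259.825
  [0.5→4.5]: (471.1+105.1)/2 × 4 = 1152.4
  [4.5→5.5]: (105.1+72.2)/2 × 1 = 88.65
  Sum = 1500.875 µg/L·hr
IV tail: 72.2/0.375 = 192.533; AUC_iv,0→∞ = 1500.875 + 192.533 = 1693.408 µg/L·hr
Trapezoidal AUC_0→10 (sublingual tablet):
  [0→1]: (0.0+37.1)/2 × 1 = 18.55
  [1→1.5]: (37.1+32.5)/2 × 0.5 = 17.4
  [1.5→4.5]: (32.5+10.8)/2 × 3 = 64.95
  [4.5→8.5]: (10.8+2.4)/2 × 4 = 26.4
  [8.5→10]: (2.4+1.4)/2 × 1.5 = 2.85
  Sum = 130.15 µg/L·hr
sublingual tablet tail: 1.4/0.375 = 3.733; AUC_ev,0→∞ = 130.15 + 3.733 = 133.883 µg/L·hr
F = (AUC_ev/D_ev)/(AUC_iv/D_iv) = (133.883/150)/(1693.408/100) = 0.892553/16.93408 = 0.0527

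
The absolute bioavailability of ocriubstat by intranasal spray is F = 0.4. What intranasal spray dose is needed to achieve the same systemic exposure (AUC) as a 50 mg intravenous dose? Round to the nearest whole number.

For equal systemic exposure: F × D_ev = D_iv
D_ev = D_iv / F = 50 / 0.4 = 125 mg

D_intranasal = 125 mg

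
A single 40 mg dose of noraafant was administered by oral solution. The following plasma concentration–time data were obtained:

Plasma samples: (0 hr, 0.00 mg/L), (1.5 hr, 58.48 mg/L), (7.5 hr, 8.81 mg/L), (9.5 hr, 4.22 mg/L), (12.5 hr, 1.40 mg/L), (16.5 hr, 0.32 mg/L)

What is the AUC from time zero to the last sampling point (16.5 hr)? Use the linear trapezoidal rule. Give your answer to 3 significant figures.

Trapezoidal AUC_0→16.5:
  [0→1.5]: (0.00+58.48)/2 × 1.5 = 43.86
  [1.5→7.5]: (58.48+8.81)/2 × 6 = 201.87
  [7.5→9.5]: (8.81+4.22)/2 × 2 = 13.03
  [9.5→12.5]: (4.22+1.40)/2 × 3 = 8.43
  [12.5→16.5]: (1.40+0.32)/2 × 4 = 3.44
  Sum = 270.63 mg/L·hr

AUC = 271 mg/L·hr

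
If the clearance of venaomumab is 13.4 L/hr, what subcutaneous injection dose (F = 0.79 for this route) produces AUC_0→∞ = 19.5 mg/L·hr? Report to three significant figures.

Dose = CL × AUC_0→∞ / F
     = 13.4 × 19.5 / 0.79 = 330.759 mg

Dose = 331 mg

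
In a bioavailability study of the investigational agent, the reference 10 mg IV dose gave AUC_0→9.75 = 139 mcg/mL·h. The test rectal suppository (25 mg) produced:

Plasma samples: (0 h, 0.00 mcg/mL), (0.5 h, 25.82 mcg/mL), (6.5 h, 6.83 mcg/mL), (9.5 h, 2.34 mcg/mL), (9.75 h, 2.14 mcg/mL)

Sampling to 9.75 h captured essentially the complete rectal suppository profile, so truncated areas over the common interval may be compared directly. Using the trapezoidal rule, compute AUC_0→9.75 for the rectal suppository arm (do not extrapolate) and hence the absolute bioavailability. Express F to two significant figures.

Trapezoidal AUC_0→9.75 (rectal suppository):
  [0→0.5]: (0.00+25.82)/2 × 0.5 = 6.455
  [0.5→6.5]: (25.82+6.83)/2 × 6 = 97.95
  [6.5→9.5]: (6.83+2.34)/2 × 3 = 13.755
  [9.5→9.75]: (2.34+2.14)/2 × 0.25 = 0.56
  Sum = 118.72 mcg/mL·h
F = (AUC_ev/D_ev)/(AUC_iv/D_iv) = (118.72/25)/(139/10) = 4.7488/13.9 = 0.3416

F = 0.34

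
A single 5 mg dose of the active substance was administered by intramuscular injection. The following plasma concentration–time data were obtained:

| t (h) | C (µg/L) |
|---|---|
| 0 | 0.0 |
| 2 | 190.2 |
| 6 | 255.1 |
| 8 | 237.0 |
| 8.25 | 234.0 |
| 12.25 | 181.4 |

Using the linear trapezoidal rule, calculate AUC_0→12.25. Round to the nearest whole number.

AUC = 2463 µg/L·h

Trapezoidal AUC_0→12.25:
  [0→2]: (0.0+190.2)/2 × 2 = 190.2
  [2→6]: (190.2+255.1)/2 × 4 = 890.6
  [6→8]: (255.1+237.0)/2 × 2 = 492.1
  [8→8.25]: (237.0+234.0)/2 × 0.25 = 58.875
  [8.25→12.25]: (234.0+181.4)/2 × 4 = 830.8
  Sum = 2462.575 µg/L·h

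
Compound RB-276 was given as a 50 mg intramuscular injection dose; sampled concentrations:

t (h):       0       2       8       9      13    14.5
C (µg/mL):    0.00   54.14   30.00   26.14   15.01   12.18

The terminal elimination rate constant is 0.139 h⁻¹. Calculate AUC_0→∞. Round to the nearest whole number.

AUC = 525 µg/mL·h

Trapezoidal AUC_0→14.5:
  [0→2]: (0.00+54.14)/2 × 2 = 54.14
  [2→8]: (54.14+30.00)/2 × 6 = 252.42
  [8→9]: (30.00+26.14)/2 × 1 = 28.07
  [9→13]: (26.14+15.01)/2 × 4 = 82.3
  [13→14.5]: (15.01+12.18)/2 × 1.5 = 20.3925
  Sum = 437.3225 µg/mL·h
Extrapolated tail: C_last / k_e = 12.18 / 0.139 = 87.626
AUC_0→∞ = 437.3225 + 87.626 = 524.9485 µg/mL·h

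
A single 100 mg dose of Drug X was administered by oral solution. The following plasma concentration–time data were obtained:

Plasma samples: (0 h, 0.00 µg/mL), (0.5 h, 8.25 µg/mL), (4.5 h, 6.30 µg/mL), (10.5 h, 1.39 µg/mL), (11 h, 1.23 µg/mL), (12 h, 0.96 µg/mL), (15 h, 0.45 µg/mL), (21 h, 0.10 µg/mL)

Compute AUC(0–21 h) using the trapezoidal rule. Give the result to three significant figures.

AUC = 59.7 µg/mL·h

Trapezoidal AUC_0→21:
  [0→0.5]: (0.00+8.25)/2 × 0.5 = 2.0625
  [0.5→4.5]: (8.25+6.30)/2 × 4 = 29.1
  [4.5→10.5]: (6.30+1.39)/2 × 6 = 23.07
  [10.5→11]: (1.39+1.23)/2 × 0.5 = 0.655
  [11→12]: (1.23+0.96)/2 × 1 = 1.095
  [12→15]: (0.96+0.45)/2 × 3 = 2.115
  [15→21]: (0.45+0.10)/2 × 6 = 1.65
  Sum = 59.7475 µg/mL·h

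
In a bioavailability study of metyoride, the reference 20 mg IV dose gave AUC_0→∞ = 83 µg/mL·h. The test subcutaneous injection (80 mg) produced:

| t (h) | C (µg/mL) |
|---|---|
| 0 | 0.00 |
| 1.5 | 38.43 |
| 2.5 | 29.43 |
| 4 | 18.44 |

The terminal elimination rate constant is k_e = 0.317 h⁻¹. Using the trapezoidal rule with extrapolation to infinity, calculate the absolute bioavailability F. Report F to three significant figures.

Trapezoidal AUC_0→4 (subcutaneous injection):
  [0→1.5]: (0.00+38.43)/2 × 1.5 = 28.8225
  [1.5→2.5]: (38.43+29.43)/2 × 1 = 33.93
  [2.5→4]: (29.43+18.44)/2 × 1.5 = 35.9025
  Sum = 98.655 µg/mL·h
Tail: C_last/k_e = 18.44/0.317 = 58.170
AUC_0→∞ (subcutaneous injection) = 98.655 + 58.170 = 156.825 µg/mL·h
F = (AUC_ev/D_ev)/(AUC_iv/D_iv) = (156.825/80)/(83/20) = 1.9603125/4.15 = 0.4724

F = 0.472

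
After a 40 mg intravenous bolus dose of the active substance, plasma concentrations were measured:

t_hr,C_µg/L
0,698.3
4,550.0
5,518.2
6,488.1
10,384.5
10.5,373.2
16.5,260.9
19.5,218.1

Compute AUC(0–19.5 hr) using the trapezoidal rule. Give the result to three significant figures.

Trapezoidal AUC_0→19.5:
  [0→4]: (698.3+550.0)/2 × 4 = 2496.6
  [4→5]: (550.0+518.2)/2 × 1 = 534.1
  [5→6]: (518.2+488.1)/2 × 1 = 503.15
  [6→10]: (488.1+384.5)/2 × 4 = 1745.2
  [10→10.5]: (384.5+373.2)/2 × 0.5 = 189.425
  [10.5→16.5]: (373.2+260.9)/2 × 6 = 1902.3
  [16.5→19.5]: (260.9+218.1)/2 × 3 = 718.5
  Sum = 8089.275 µg/L·hr

AUC = 8090 µg/L·hr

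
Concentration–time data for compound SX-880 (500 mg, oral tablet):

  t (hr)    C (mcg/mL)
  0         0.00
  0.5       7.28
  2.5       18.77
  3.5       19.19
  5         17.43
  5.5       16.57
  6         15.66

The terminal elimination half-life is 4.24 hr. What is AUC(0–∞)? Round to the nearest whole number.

Trapezoidal AUC_0→6:
  [0→0.5]: (0.00+7.28)/2 × 0.5 = 1.82
  [0.5→2.5]: (7.28+18.77)/2 × 2 = 26.05
  [2.5→3.5]: (18.77+19.19)/2 × 1 = 18.98
  [3.5→5]: (19.19+17.43)/2 × 1.5 = 27.465
  [5→5.5]: (17.43+16.57)/2 × 0.5 = 8.5
  [5.5→6]: (16.57+15.66)/2 × 0.5 = 8.0575
  Sum = 90.8725 mcg/mL·hr
k_e = ln2 / t½ = 0.693147 / 4.24 = 0.1635 hr^-1
Extrapolated tail: C_last / k_e = 15.66 / 0.1635 = 95.780
AUC_0→∞ = 90.8725 + 95.780 = 186.6525 mcg/mL·hr

AUC = 187 mcg/mL·hr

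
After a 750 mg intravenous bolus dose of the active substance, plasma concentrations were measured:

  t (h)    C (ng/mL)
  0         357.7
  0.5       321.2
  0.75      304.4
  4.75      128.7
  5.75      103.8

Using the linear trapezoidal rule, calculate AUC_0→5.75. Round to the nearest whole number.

AUC = 1230 ng/mL·h

Trapezoidal AUC_0→5.75:
  [0→0.5]: (357.7+321.2)/2 × 0.5 = 169.725
  [0.5→0.75]: (321.2+304.4)/2 × 0.25 = 78.2
  [0.75→4.75]: (304.4+128.7)/2 × 4 = 866.2
  [4.75→5.75]: (128.7+103.8)/2 × 1 = 116.25
  Sum = 1230.375 ng/mL·h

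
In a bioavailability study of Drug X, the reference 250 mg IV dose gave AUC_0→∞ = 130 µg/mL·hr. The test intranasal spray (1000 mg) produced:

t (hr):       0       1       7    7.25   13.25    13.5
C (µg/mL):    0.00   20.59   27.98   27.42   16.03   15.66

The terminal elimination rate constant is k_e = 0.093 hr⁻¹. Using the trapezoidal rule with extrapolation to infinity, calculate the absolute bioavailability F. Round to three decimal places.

F = 0.895

Trapezoidal AUC_0→13.5 (intranasal spray):
  [0→1]: (0.00+20.59)/2 × 1 = 10.295
  [1→7]: (20.59+27.98)/2 × 6 = 145.71
  [7→7.25]: (27.98+27.42)/2 × 0.25 = 6.925
  [7.25→13.25]: (27.42+16.03)/2 × 6 = 130.35
  [13.25→13.5]: (16.03+15.66)/2 × 0.25 = 3.96125
  Sum = 297.24125 µg/mL·hr
Tail: C_last/k_e = 15.66/0.093 = 168.387
AUC_0→∞ (intranasal spray) = 297.24125 + 168.387 = 465.62825 µg/mL·hr
F = (AUC_ev/D_ev)/(AUC_iv/D_iv) = (465.62825/1000)/(130/250) = 0.46562825/0.52 = 0.8954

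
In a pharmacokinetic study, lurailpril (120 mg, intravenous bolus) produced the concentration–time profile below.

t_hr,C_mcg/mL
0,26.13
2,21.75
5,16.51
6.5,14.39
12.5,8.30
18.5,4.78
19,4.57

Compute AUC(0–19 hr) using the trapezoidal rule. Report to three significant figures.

Trapezoidal AUC_0→19:
  [0→2]: (26.13+21.75)/2 × 2 = 47.88
  [2→5]: (21.75+16.51)/2 × 3 = 57.39
  [5→6.5]: (16.51+14.39)/2 × 1.5 = 23.175
  [6.5→12.5]: (14.39+8.30)/2 × 6 = 68.07
  [12.5→18.5]: (8.30+4.78)/2 × 6 = 39.24
  [18.5→19]: (4.78+4.57)/2 × 0.5 = 2.3375
  Sum = 238.0925 mcg/mL·hr

AUC = 238 mcg/mL·hr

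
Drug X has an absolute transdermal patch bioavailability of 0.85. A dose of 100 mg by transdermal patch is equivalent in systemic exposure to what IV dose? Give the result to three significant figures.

Systemic exposure from an extravascular dose = F × D_ev, so the equivalent IV dose is F × D_ev.
D_iv = F × D_ev = 0.85 × 100 = 85 mg

D_iv = 85.0 mg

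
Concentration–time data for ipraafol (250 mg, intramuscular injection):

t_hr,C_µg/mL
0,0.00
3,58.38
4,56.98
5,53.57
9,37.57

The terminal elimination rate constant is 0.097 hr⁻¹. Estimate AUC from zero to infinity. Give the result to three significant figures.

AUC = 770 µg/mL·hr

Trapezoidal AUC_0→9:
  [0→3]: (0.00+58.38)/2 × 3 = 87.57
  [3→4]: (58.38+56.98)/2 × 1 = 57.68
  [4→5]: (56.98+53.57)/2 × 1 = 55.275
  [5→9]: (53.57+37.57)/2 × 4 = 182.28
  Sum = 382.805 µg/mL·hr
Extrapolated tail: C_last / k_e = 37.57 / 0.097 = 387.320
AUC_0→∞ = 382.805 + 387.320 = 770.125 µg/mL·hr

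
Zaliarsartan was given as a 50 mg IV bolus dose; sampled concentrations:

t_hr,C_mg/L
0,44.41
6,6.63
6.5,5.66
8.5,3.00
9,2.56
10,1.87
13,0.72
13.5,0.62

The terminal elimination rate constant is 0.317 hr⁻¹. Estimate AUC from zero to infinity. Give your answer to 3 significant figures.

Trapezoidal AUC_0→13.5:
  [0→6]: (44.41+6.63)/2 × 6 = 153.12
  [6→6.5]: (6.63+5.66)/2 × 0.5 = 3.0725
  [6.5→8.5]: (5.66+3.00)/2 × 2 = 8.66
  [8.5→9]: (3.00+2.56)/2 × 0.5 = 1.39
  [9→10]: (2.56+1.87)/2 × 1 = 2.215
  [10→13]: (1.87+0.72)/2 × 3 = 3.885
  [13→13.5]: (0.72+0.62)/2 × 0.5 = 0.335
  Sum = 172.6775 mg/L·hr
Extrapolated tail: C_last / k_e = 0.62 / 0.317 = 1.956
AUC_0→∞ = 172.6775 + 1.956 = 174.6335 mg/L·hr

AUC = 175 mg/L·hr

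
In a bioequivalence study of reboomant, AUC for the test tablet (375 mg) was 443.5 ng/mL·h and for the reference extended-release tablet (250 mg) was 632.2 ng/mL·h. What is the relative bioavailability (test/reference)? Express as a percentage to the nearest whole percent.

F_rel = 47%

F_rel = (AUC_test/D_test) / (AUC_ref/D_ref)
      = (443.5/375) / (632.2/250)
      = 1.18267 / 2.5288 = 0.4677 = 46.77%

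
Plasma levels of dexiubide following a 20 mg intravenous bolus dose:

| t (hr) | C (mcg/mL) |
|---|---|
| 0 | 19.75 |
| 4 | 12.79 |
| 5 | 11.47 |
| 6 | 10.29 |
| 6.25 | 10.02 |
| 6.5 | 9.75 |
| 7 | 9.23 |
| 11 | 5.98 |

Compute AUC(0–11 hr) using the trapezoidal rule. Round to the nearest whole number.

Trapezoidal AUC_0→11:
  [0→4]: (19.75+12.79)/2 × 4 = 65.08
  [4→5]: (12.79+11.47)/2 × 1 = 12.13
  [5→6]: (11.47+10.29)/2 × 1 = 10.88
  [6→6.25]: (10.29+10.02)/2 × 0.25 = 2.53875
  [6.25→6.5]: (10.02+9.75)/2 × 0.25 = 2.47125
  [6.5→7]: (9.75+9.23)/2 × 0.5 = 4.745
  [7→11]: (9.23+5.98)/2 × 4 = 30.42
  Sum = 128.265 mcg/mL·hr

AUC = 128 mcg/mL·hr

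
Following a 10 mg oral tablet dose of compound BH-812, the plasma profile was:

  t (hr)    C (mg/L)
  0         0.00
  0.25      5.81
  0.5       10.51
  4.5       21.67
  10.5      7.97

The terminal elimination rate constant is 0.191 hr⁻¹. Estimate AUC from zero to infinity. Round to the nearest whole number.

Trapezoidal AUC_0→10.5:
  [0→0.25]: (0.00+5.81)/2 × 0.25 = 0.72625
  [0.25→0.5]: (5.81+10.51)/2 × 0.25 = 2.04
  [0.5→4.5]: (10.51+21.67)/2 × 4 = 64.36
  [4.5→10.5]: (21.67+7.97)/2 × 6 = 88.92
  Sum = 156.04625 mg/L·hr
Extrapolated tail: C_last / k_e = 7.97 / 0.191 = 41.728
AUC_0→∞ = 156.04625 + 41.728 = 197.77425 mg/L·hr

AUC = 198 mg/L·hr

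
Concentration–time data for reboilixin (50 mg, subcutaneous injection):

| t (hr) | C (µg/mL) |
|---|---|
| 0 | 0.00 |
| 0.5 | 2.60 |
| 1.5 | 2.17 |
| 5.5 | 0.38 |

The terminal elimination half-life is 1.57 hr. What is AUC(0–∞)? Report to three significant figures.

Trapezoidal AUC_0→5.5:
  [0→0.5]: (0.00+2.60)/2 × 0.5 = 0.65
  [0.5→1.5]: (2.60+2.17)/2 × 1 = 2.385
  [1.5→5.5]: (2.17+0.38)/2 × 4 = 5.1
  Sum = 8.135 µg/mL·hr
k_e = ln2 / t½ = 0.693147 / 1.57 = 0.4415 hr^-1
Extrapolated tail: C_last / k_e = 0.38 / 0.4415 = 0.861
AUC_0→∞ = 8.135 + 0.861 = 8.996 µg/mL·hr

AUC = 9.00 µg/mL·hr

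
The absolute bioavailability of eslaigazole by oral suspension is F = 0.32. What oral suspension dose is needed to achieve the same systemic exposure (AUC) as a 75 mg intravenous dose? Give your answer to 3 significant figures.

D_oral = 234 mg

For equal systemic exposure: F × D_ev = D_iv
D_ev = D_iv / F = 75 / 0.32 = 234.375 mg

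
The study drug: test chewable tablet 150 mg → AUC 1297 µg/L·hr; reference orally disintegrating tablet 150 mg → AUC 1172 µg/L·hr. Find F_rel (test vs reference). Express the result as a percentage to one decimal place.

F_rel = 110.7%

F_rel = (AUC_test/D_test) / (AUC_ref/D_ref)
      = (1297/150) / (1172/150)
      = 8.64667 / 7.81333 = 1.1067 = 110.67%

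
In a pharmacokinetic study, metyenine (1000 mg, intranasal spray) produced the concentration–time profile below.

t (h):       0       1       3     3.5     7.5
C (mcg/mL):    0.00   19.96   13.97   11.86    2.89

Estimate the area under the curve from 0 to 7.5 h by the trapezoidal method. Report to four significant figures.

AUC = 79.87 mcg/mL·h

Trapezoidal AUC_0→7.5:
  [0→1]: (0.00+19.96)/2 × 1 = 9.98
  [1→3]: (19.96+13.97)/2 × 2 = 33.93
  [3→3.5]: (13.97+11.86)/2 × 0.5 = 6.4575
  [3.5→7.5]: (11.86+2.89)/2 × 4 = 29.5
  Sum = 79.8675 mcg/mL·h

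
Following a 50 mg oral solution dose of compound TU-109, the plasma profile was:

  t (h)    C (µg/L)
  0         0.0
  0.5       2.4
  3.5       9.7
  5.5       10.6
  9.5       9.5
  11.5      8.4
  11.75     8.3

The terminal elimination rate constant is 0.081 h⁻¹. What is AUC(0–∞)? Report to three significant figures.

AUC = 202 µg/L·h

Trapezoidal AUC_0→11.75:
  [0→0.5]: (0.0+2.4)/2 × 0.5 = 0.6
  [0.5→3.5]: (2.4+9.7)/2 × 3 = 18.15
  [3.5→5.5]: (9.7+10.6)/2 × 2 = 20.3
  [5.5→9.5]: (10.6+9.5)/2 × 4 = 40.2
  [9.5→11.5]: (9.5+8.4)/2 × 2 = 17.9
  [11.5→11.75]: (8.4+8.3)/2 × 0.25 = 2.0875
  Sum = 99.2375 µg/L·h
Extrapolated tail: C_last / k_e = 8.3 / 0.081 = 102.469
AUC_0→∞ = 99.2375 + 102.469 = 201.7065 µg/L·h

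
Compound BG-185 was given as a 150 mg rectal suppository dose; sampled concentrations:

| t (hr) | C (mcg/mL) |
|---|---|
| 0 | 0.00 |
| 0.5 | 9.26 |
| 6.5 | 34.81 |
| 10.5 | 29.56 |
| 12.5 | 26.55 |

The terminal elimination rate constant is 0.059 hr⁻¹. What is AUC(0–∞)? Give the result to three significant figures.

Trapezoidal AUC_0→12.5:
  [0→0.5]: (0.00+9.26)/2 × 0.5 = 2.315
  [0.5→6.5]: (9.26+34.81)/2 × 6 = 132.21
  [6.5→10.5]: (34.81+29.56)/2 × 4 = 128.74
  [10.5→12.5]: (29.56+26.55)/2 × 2 = 56.11
  Sum = 319.375 mcg/mL·hr
Extrapolated tail: C_last / k_e = 26.55 / 0.059 = 450.000
AUC_0→∞ = 319.375 + 450.000 = 769.375 mcg/mL·hr

AUC = 769 mcg/mL·hr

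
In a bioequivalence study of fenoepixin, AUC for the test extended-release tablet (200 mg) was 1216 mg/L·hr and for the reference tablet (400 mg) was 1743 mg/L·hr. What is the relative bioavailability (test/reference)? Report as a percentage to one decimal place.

F_rel = (AUC_test/D_test) / (AUC_ref/D_ref)
      = (1216/200) / (1743/400)
      = 6.08 / 4.3575 = 1.3953 = 139.53%

F_rel = 139.5%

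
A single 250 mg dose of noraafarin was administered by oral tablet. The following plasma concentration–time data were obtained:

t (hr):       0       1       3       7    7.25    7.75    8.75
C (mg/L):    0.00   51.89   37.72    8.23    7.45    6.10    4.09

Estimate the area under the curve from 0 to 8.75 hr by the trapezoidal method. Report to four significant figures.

AUC = 217.9 mg/L·hr

Trapezoidal AUC_0→8.75:
  [0→1]: (0.00+51.89)/2 × 1 = 25.945
  [1→3]: (51.89+37.72)/2 × 2 = 89.61
  [3→7]: (37.72+8.23)/2 × 4 = 91.9
  [7→7.25]: (8.23+7.45)/2 × 0.25 = 1.96
  [7.25→7.75]: (7.45+6.10)/2 × 0.5 = 3.3875
  [7.75→8.75]: (6.10+4.09)/2 × 1 = 5.095
  Sum = 217.8975 mg/L·hr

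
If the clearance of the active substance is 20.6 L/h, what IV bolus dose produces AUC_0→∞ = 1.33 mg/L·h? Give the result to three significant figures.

Dose_iv = CL × AUC_0→∞
     = 20.6 × 1.33 = 27.398 mg

Dose = 27.4 mg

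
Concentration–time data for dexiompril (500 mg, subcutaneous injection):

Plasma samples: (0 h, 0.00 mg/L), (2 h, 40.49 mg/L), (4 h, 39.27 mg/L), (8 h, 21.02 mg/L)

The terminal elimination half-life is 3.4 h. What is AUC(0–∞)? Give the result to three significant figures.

Trapezoidal AUC_0→8:
  [0→2]: (0.00+40.49)/2 × 2 = 40.49
  [2→4]: (40.49+39.27)/2 × 2 = 79.76
  [4→8]: (39.27+21.02)/2 × 4 = 120.58
  Sum = 240.83 mg/L·h
k_e = ln2 / t½ = 0.693147 / 3.4 = 0.2039 h^-1
Extrapolated tail: C_last / k_e = 21.02 / 0.2039 = 103.090
AUC_0→∞ = 240.83 + 103.090 = 343.92 mg/L·h

AUC = 344 mg/L·h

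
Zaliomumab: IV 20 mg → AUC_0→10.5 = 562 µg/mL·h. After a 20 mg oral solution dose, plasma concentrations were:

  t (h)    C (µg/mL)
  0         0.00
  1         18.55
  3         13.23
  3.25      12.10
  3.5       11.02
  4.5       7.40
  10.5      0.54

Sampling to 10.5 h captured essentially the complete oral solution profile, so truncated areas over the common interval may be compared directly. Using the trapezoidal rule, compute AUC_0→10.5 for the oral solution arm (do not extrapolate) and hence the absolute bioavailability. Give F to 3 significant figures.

Trapezoidal AUC_0→10.5 (oral solution):
  [0→1]: (0.00+18.55)/2 × 1 = 9.275
  [1→3]: (18.55+13.23)/2 × 2 = 31.78
  [3→3.25]: (13.23+12.10)/2 × 0.25 = 3.16625
  [3.25→3.5]: (12.10+11.02)/2 × 0.25 = 2.89
  [3.5→4.5]: (11.02+7.40)/2 × 1 = 9.21
  [4.5→10.5]: (7.40+0.54)/2 × 6 = 23.82
  Sum = 80.14125 µg/mL·h
F = (AUC_ev/D_ev)/(AUC_iv/D_iv) = (80.14125/20)/(562/20) = 4.0070625/28.1 = 0.1426

F = 0.143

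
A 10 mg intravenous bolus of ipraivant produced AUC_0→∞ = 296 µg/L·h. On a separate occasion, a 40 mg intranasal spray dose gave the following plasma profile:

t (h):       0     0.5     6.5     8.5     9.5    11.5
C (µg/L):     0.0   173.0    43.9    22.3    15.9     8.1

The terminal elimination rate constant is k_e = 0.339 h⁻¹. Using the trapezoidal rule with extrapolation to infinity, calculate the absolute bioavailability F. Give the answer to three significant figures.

Trapezoidal AUC_0→11.5 (intranasal spray):
  [0→0.5]: (0.0+173.0)/2 × 0.5 = 43.25
  [0.5→6.5]: (173.0+43.9)/2 × 6 = 650.7
  [6.5→8.5]: (43.9+22.3)/2 × 2 = 66.2
  [8.5→9.5]: (22.3+15.9)/2 × 1 = 19.1
  [9.5→11.5]: (15.9+8.1)/2 × 2 = 24.0
  Sum = 803.25 µg/L·h
Tail: C_last/k_e = 8.1/0.339 = 23.894
AUC_0→∞ (intranasal spray) = 803.25 + 23.894 = 827.144 µg/L·h
F = (AUC_ev/D_ev)/(AUC_iv/D_iv) = (827.144/40)/(296/10) = 20.6786/29.6 = 0.6986

F = 0.699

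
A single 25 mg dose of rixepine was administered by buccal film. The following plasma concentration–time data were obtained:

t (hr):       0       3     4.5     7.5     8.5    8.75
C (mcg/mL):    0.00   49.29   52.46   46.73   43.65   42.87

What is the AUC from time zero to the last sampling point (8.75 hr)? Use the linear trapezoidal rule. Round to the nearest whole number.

AUC = 355 mcg/mL·hr

Trapezoidal AUC_0→8.75:
  [0→3]: (0.00+49.29)/2 × 3 = 73.935
  [3→4.5]: (49.29+52.46)/2 × 1.5 = 76.3125
  [4.5→7.5]: (52.46+46.73)/2 × 3 = 148.785
  [7.5→8.5]: (46.73+43.65)/2 × 1 = 45.19
  [8.5→8.75]: (43.65+42.87)/2 × 0.25 = 10.815
  Sum = 355.0375 mcg/mL·hr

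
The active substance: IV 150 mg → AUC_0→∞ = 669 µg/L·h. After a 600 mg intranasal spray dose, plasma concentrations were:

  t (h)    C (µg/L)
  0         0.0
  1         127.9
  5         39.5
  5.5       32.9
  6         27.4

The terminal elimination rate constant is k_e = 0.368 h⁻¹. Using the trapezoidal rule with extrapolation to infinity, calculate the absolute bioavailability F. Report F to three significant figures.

Trapezoidal AUC_0→6 (intranasal spray):
  [0→1]: (0.0+127.9)/2 × 1 = 63.95
  [1→5]: (127.9+39.5)/2 × 4 = 334.8
  [5→5.5]: (39.5+32.9)/2 × 0.5 = 18.1
  [5.5→6]: (32.9+27.4)/2 × 0.5 = 15.075
  Sum = 431.925 µg/L·h
Tail: C_last/k_e = 27.4/0.368 = 74.457
AUC_0→∞ (intranasal spray) = 431.925 + 74.457 = 506.382 µg/L·h
F = (AUC_ev/D_ev)/(AUC_iv/D_iv) = (506.382/600)/(669/150) = 0.84397/4.46 = 0.1892

F = 0.189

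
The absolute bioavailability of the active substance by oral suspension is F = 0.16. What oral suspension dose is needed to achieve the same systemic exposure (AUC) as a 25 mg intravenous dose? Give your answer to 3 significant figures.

D_oral = 156 mg

For equal systemic exposure: F × D_ev = D_iv
D_ev = D_iv / F = 25 / 0.16 = 156.25 mg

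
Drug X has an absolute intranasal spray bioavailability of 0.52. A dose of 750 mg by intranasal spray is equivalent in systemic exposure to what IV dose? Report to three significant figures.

D_iv = 390 mg

Systemic exposure from an extravascular dose = F × D_ev, so the equivalent IV dose is F × D_ev.
D_iv = F × D_ev = 0.52 × 750 = 390 mg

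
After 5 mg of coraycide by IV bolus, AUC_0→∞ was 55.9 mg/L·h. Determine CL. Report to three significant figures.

CL = Dose_iv / AUC_0→∞
   = 5 / 55.9 = 0.0894454 L/h

CL = 0.0894 L/h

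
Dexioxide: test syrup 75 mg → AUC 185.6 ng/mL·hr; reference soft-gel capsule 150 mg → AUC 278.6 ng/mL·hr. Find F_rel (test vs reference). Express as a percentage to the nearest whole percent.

F_rel = 133%

F_rel = (AUC_test/D_test) / (AUC_ref/D_ref)
      = (185.6/75) / (278.6/150)
      = 2.47467 / 1.85733 = 1.3324 = 133.24%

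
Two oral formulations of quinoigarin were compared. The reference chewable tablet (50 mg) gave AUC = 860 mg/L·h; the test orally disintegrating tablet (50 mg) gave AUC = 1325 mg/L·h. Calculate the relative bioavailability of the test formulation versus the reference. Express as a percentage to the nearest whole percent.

F_rel = (AUC_test/D_test) / (AUC_ref/D_ref)
      = (1325/50) / (860/50)
      = 26.5 / 17.2 = 1.5407 = 154.07%

F_rel = 154%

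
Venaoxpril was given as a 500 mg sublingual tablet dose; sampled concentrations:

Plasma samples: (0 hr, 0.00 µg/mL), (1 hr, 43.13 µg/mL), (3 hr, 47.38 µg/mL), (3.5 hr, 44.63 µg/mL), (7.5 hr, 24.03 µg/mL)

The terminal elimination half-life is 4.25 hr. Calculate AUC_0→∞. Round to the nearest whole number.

AUC = 420 µg/mL·hr

Trapezoidal AUC_0→7.5:
  [0→1]: (0.00+43.13)/2 × 1 = 21.565
  [1→3]: (43.13+47.38)/2 × 2 = 90.51
  [3→3.5]: (47.38+44.63)/2 × 0.5 = 23.0025
  [3.5→7.5]: (44.63+24.03)/2 × 4 = 137.32
  Sum = 272.3975 µg/mL·hr
k_e = ln2 / t½ = 0.693147 / 4.25 = 0.1631 hr^-1
Extrapolated tail: C_last / k_e = 24.03 / 0.1631 = 147.333
AUC_0→∞ = 272.3975 + 147.333 = 419.7305 µg/mL·hr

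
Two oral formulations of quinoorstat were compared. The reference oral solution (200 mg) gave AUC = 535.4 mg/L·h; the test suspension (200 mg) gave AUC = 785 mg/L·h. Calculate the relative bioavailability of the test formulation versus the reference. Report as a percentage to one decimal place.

F_rel = 146.6%

F_rel = (AUC_test/D_test) / (AUC_ref/D_ref)
      = (785/200) / (535.4/200)
      = 3.925 / 2.677 = 1.4662 = 146.62%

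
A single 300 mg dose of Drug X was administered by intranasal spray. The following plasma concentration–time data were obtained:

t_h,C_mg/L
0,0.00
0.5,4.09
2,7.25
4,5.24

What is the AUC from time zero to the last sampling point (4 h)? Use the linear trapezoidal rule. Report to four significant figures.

Trapezoidal AUC_0→4:
  [0→0.5]: (0.00+4.09)/2 × 0.5 = 1.0225
  [0.5→2]: (4.09+7.25)/2 × 1.5 = 8.505
  [2→4]: (7.25+5.24)/2 × 2 = 12.49
  Sum = 22.0175 mg/L·h

AUC = 22.02 mg/L·h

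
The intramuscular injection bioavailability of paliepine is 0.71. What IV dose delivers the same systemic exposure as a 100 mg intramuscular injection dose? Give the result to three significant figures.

D_iv = 71.0 mg

Systemic exposure from an extravascular dose = F × D_ev, so the equivalent IV dose is F × D_ev.
D_iv = F × D_ev = 0.71 × 100 = 71 mg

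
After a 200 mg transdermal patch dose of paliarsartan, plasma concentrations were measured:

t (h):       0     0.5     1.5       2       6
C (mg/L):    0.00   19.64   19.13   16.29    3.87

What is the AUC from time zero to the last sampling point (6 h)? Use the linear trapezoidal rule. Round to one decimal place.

AUC = 73.5 mg/L·h

Trapezoidal AUC_0→6:
  [0→0.5]: (0.00+19.64)/2 × 0.5 = 4.91
  [0.5→1.5]: (19.64+19.13)/2 × 1 = 19.385
  [1.5→2]: (19.13+16.29)/2 × 0.5 = 8.855
  [2→6]: (16.29+3.87)/2 × 4 = 40.32
  Sum = 73.47 mg/L·h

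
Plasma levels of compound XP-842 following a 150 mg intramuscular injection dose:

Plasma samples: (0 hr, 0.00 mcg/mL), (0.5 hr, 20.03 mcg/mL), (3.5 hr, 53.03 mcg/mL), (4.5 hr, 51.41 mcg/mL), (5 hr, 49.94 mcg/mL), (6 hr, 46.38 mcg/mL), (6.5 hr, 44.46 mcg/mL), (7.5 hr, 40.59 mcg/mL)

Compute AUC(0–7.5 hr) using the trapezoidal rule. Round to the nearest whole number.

Trapezoidal AUC_0→7.5:
  [0→0.5]: (0.00+20.03)/2 × 0.5 = 5.0075
  [0.5→3.5]: (20.03+53.03)/2 × 3 = 109.59
  [3.5→4.5]: (53.03+51.41)/2 × 1 = 52.22
  [4.5→5]: (51.41+49.94)/2 × 0.5 = 25.3375
  [5→6]: (49.94+46.38)/2 × 1 = 48.16
  [6→6.5]: (46.38+44.46)/2 × 0.5 = 22.71
  [6.5→7.5]: (44.46+40.59)/2 × 1 = 42.525
  Sum = 305.55 mcg/mL·hr

AUC = 306 mcg/mL·hr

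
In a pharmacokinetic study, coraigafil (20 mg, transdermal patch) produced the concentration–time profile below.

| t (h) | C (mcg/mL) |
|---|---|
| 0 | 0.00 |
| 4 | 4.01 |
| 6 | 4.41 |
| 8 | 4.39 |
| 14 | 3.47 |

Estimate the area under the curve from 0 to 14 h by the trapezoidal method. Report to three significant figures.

Trapezoidal AUC_0→14:
  [0→4]: (0.00+4.01)/2 × 4 = 8.02
  [4→6]: (4.01+4.41)/2 × 2 = 8.42
  [6→8]: (4.41+4.39)/2 × 2 = 8.8
  [8→14]: (4.39+3.47)/2 × 6 = 23.58
  Sum = 48.82 mcg/mL·h

AUC = 48.8 mcg/mL·h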